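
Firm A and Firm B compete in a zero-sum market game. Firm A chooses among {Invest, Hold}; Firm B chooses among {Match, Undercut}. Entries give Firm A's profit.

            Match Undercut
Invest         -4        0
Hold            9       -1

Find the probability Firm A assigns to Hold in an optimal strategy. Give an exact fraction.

2/7

Row minima: Invest → -4, Hold → -1; maximin = -1.
Column maxima: Match → 9, Undercut → 0; minimax = 0.
-1 ≠ 0, so there is no saddle point; optimal play is mixed.
Let Firm A play Invest with probability p. Expected payoff against Match: (-4)p + 9(1−p) = −13p + 9; against Undercut: 0p + (-1)(1−p) = p − 1.
Setting these equal: −13p + 9 = p − 1 ⇒ −14p = -10 ⇒ p = 5/7, and the value is (-13)·(5/7) + 9 = -2/7.
For Firm B: with q = P(Match), equating Invest's and Hold's payoffs gives −4q = 10q − 1 ⇒ q = 1/14.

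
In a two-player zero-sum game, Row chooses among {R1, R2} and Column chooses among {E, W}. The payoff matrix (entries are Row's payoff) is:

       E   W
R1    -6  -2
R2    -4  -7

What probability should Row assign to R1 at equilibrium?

Row minima: R1 → -6, R2 → -7; maximin = -6.
Column maxima: E → -4, W → -2; minimax = -4.
-6 ≠ -4, so there is no saddle point; optimal play is mixed.
Let Row play R1 with probability p. Expected payoff against E: (-6)p + (-4)(1−p) = −2p − 4; against W: (-2)p + (-7)(1−p) = 5p − 7.
Setting these equal: −2p − 4 = 5p − 7 ⇒ −7p = -3 ⇒ p = 3/7, and the value is (-2)·(3/7) − 4 = -34/7.
For Column: with q = P(E), equating R1's and R2's payoffs gives −4q − 2 = 3q − 7 ⇒ q = 5/7.

3/7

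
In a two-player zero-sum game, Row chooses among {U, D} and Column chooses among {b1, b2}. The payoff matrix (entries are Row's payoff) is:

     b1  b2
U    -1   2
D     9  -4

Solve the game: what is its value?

7/8

Row minima: U → -1, D → -4; maximin = -1.
Column maxima: b1 → 9, b2 → 2; minimax = 2.
-1 ≠ 2, so there is no saddle point; optimal play is mixed.
Let Row play U with probability p. Expected payoff against b1: (-1)p + 9(1−p) = −10p + 9; against b2: 2p + (-4)(1−p) = 6p − 4.
Setting these equal: −10p + 9 = 6p − 4 ⇒ −16p = -13 ⇒ p = 13/16, and the value is (-10)·(13/16) + 9 = 7/8.
For Column: with q = P(b1), equating U's and D's payoffs gives −3q + 2 = 13q − 4 ⇒ q = 3/8.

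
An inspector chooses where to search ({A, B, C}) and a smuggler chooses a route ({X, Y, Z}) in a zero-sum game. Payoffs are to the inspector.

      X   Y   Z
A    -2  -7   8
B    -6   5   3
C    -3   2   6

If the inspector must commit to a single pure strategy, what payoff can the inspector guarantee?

-3

Row minima: A → -7, B → -6, C → -3.
The best of these is -3.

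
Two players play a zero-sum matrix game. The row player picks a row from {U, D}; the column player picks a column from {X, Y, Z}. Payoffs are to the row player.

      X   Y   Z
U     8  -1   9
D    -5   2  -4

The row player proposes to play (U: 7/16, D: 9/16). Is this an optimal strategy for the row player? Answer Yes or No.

Against X this mix gives (7/16)·8 + (9/16)·(-5) = 11/16.
Against Y this mix gives (7/16)·(-1) + (9/16)·2 = 11/16.
Against Z this mix gives (7/16)·9 + (9/16)·(-4) = 27/16.
All of the column player's active replies (X, Y) yield 11/16, and no column does worse for the row player. The mix makes the column player indifferent and guarantees 11/16, so it is optimal.

Yes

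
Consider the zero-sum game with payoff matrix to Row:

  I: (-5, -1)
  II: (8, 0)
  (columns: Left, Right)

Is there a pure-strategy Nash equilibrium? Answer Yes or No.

Row minima: I → -5, II → 0; maximin = 0.
Column maxima: Left → 8, Right → 0; minimax = 0.
maximin = minimax = 0, so a saddle point exists.

Yes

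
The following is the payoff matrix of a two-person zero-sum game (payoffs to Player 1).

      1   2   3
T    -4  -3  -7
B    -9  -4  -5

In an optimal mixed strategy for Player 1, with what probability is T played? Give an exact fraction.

4/7

Row minima: T → -7, B → -9; maximin = -7.
Column maxima: 1 → -4, 2 → -3, 3 → -5; minimax = -5.
-7 ≠ -5, so there is no saddle point; optimal play is mixed.
2 is strictly dominated by 1 (it gives Player 1 strictly more in every row), so Player 2 never plays it.
On the remaining 2×2 (T, B vs 1, 3):
Let Player 1 play T with probability p. Expected payoff against 1: (-4)p + (-9)(1−p) = 5p − 9; against 3: (-7)p + (-5)(1−p) = −2p − 5.
Setting these equal: 5p − 9 = −2p − 5 ⇒ 7p = 4 ⇒ p = 4/7, and the value is (5)·(4/7) − 9 = -43/7.
For Player 2: with q = P(1), equating T's and B's payoffs gives 3q − 7 = −4q − 5 ⇒ q = 2/7.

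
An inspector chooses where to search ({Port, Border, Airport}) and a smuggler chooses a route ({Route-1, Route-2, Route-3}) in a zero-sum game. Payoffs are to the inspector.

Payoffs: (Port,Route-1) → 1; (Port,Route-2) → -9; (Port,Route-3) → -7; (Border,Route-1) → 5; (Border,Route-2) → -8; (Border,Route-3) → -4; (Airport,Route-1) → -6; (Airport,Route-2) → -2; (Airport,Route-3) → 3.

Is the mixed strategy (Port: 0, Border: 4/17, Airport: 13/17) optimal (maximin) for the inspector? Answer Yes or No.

Yes

Against Route-1 this mix gives (4/17)·5 + (13/17)·(-6) = -58/17.
Against Route-2 this mix gives (4/17)·(-8) + (13/17)·(-2) = -58/17.
Against Route-3 this mix gives (4/17)·(-4) + (13/17)·3 = 23/17.
All of the smuggler's active replies (Route-1, Route-2) yield -58/17, and no column does worse for the inspector. The mix makes the smuggler indifferent and guarantees -58/17, so it is optimal.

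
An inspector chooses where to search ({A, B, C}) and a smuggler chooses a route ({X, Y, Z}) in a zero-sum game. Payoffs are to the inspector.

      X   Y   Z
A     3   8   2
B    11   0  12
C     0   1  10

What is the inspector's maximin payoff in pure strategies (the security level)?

2

Row minima: A → 2, B → 0, C → 0.
The best of these is 2.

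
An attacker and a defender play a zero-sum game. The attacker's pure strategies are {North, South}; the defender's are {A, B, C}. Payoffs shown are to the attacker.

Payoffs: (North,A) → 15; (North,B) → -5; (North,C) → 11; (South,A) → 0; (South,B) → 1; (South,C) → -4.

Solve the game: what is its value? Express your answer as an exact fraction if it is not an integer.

-3/7

Row minima: North → -5, South → -4; maximin = -4.
Column maxima: A → 15, B → 1, C → 11; minimax = 1.
-4 ≠ 1, so there is no saddle point; optimal play is mixed.
A is strictly dominated by C (it gives the attacker strictly more in every row), so the defender never plays it.
On the remaining 2×2 (North, South vs B, C):
Let the attacker play North with probability p. Expected payoff against B: (-5)p + 1(1−p) = −6p + 1; against C: 11p + (-4)(1−p) = 15p − 4.
Setting these equal: −6p + 1 = 15p − 4 ⇒ −21p = -5 ⇒ p = 5/21, and the value is (-6)·(5/21) + 1 = -3/7.
For the defender: with q = P(B), equating North's and South's payoffs gives −16q + 11 = 5q − 4 ⇒ q = 5/7.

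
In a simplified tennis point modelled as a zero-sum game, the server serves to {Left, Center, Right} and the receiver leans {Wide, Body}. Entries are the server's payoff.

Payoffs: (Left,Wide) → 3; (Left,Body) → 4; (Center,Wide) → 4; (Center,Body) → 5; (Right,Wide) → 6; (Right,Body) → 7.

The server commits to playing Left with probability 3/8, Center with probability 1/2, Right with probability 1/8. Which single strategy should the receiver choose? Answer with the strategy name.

If the receiver plays Wide, the server's expected payoff is (3/8)·3 + (1/2)·4 + (1/8)·6 = 31/8.
If the receiver plays Body, the server's expected payoff is (3/8)·4 + (1/2)·5 + (1/8)·7 = 39/8.
The receiver minimizes the server's payoff; the smallest is 31/8, so the best response is Wide.

Wide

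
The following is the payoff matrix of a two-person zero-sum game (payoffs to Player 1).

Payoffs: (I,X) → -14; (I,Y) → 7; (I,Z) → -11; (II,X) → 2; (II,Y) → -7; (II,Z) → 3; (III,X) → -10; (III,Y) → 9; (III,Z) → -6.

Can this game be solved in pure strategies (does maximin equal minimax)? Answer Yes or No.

No

Row minima: I → -14, II → -7, III → -10; maximin = -7.
Column maxima: X → 2, Y → 9, Z → 3; minimax = 2.
-7 ≠ 2, so no pure-strategy equilibrium exists.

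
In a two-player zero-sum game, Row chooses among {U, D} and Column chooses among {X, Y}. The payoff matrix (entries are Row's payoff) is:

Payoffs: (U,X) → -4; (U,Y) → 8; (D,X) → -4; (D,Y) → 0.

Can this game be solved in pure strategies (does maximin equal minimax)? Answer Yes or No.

Row minima: U → -4, D → -4; maximin = -4.
Column maxima: X → -4, Y → 8; minimax = -4.
maximin = minimax = -4, so a saddle point exists.

Yes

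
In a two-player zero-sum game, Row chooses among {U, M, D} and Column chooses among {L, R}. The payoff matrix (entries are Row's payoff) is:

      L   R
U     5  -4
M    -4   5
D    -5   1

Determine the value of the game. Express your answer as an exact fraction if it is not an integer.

1/2

Row minima: U → -4, M → -4, D → -5; maximin = -4.
Column maxima: L → 5, R → 5; minimax = 5.
-4 ≠ 5, so there is no saddle point; optimal play is mixed.
D is strictly dominated by M, so Row never plays it.
On the remaining 2×2 (U, M vs L, R):
Let Row play U with probability p. Expected payoff against L: 5p + (-4)(1−p) = 9p − 4; against R: (-4)p + 5(1−p) = −9p + 5.
Setting these equal: 9p − 4 = −9p + 5 ⇒ 18p = 9 ⇒ p = 1/2, and the value is (9)·(1/2) − 4 = 1/2.
For Column: with q = P(L), equating U's and M's payoffs gives 9q − 4 = −9q + 5 ⇒ q = 1/2.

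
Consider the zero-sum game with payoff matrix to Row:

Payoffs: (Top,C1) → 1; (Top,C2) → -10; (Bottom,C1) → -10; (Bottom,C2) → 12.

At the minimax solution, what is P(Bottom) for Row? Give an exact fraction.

1/3

Row minima: Top → -10, Bottom → -10; maximin = -10.
Column maxima: C1 → 1, C2 → 12; minimax = 1.
-10 ≠ 1, so there is no saddle point; optimal play is mixed.
Let Row play Top with probability p. Expected payoff against C1: 1p + (-10)(1−p) = 11p − 10; against C2: (-10)p + 12(1−p) = −22p + 12.
Setting these equal: 11p − 10 = −22p + 12 ⇒ 33p = 22 ⇒ p = 2/3, and the value is (11)·(2/3) − 10 = -8/3.
For Column: with q = P(C1), equating Top's and Bottom's payoffs gives 11q − 10 = −22q + 12 ⇒ q = 2/3.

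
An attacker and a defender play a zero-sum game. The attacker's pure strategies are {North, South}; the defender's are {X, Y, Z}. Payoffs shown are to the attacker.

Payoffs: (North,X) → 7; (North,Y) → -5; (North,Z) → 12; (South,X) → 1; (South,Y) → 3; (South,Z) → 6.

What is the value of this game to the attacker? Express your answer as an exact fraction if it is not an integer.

Row minima: North → -5, South → 1; maximin = 1.
Column maxima: X → 7, Y → 3, Z → 12; minimax = 3.
1 ≠ 3, so there is no saddle point; optimal play is mixed.
Z is strictly dominated by X (it gives the attacker strictly more in every row), so the defender never plays it.
On the remaining 2×2 (North, South vs X, Y):
Let the attacker play North with probability p. Expected payoff against X: 7p + 1(1−p) = 6p + 1; against Y: (-5)p + 3(1−p) = −8p + 3.
Setting these equal: 6p + 1 = −8p + 3 ⇒ 14p = 2 ⇒ p = 1/7, and the value is (6)·(1/7) + 1 = 13/7.
For the defender: with q = P(X), equating North's and South's payoffs gives 12q − 5 = −2q + 3 ⇒ q = 4/7.

13/7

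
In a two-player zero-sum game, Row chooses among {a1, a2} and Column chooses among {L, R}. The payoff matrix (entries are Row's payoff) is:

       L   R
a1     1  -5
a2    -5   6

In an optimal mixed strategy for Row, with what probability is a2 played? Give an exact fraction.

6/17

Row minima: a1 → -5, a2 → -5; maximin = -5.
Column maxima: L → 1, R → 6; minimax = 1.
-5 ≠ 1, so there is no saddle point; optimal play is mixed.
Let Row play a1 with probability p. Expected payoff against L: 1p + (-5)(1−p) = 6p − 5; against R: (-5)p + 6(1−p) = −11p + 6.
Setting these equal: 6p − 5 = −11p + 6 ⇒ 17p = 11 ⇒ p = 11/17, and the value is (6)·(11/17) − 5 = -19/17.
For Column: with q = P(L), equating a1's and a2's payoffs gives 6q − 5 = −11q + 6 ⇒ q = 11/17.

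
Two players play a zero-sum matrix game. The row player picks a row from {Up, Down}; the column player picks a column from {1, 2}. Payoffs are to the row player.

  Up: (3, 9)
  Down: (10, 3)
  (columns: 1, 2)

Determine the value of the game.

81/13

Row minima: Up → 3, Down → 3; maximin = 3.
Column maxima: 1 → 10, 2 → 9; minimax = 9.
3 ≠ 9, so there is no saddle point; optimal play is mixed.
Let the row player play Up with probability p. Expected payoff against 1: 3p + 10(1−p) = −7p + 10; against 2: 9p + 3(1−p) = 6p + 3.
Setting these equal: −7p + 10 = 6p + 3 ⇒ −13p = -7 ⇒ p = 7/13, and the value is (-7)·(7/13) + 10 = 81/13.
For the column player: with q = P(1), equating Up's and Down's payoffs gives −6q + 9 = 7q + 3 ⇒ q = 6/13.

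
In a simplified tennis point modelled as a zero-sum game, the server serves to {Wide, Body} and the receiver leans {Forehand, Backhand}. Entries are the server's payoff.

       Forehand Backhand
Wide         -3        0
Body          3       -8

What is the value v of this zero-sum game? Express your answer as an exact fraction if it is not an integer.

Row minima: Wide → -3, Body → -8; maximin = -3.
Column maxima: Forehand → 3, Backhand → 0; minimax = 0.
-3 ≠ 0, so there is no saddle point; optimal play is mixed.
Let the server play Wide with probability p. Expected payoff against Forehand: (-3)p + 3(1−p) = −6p + 3; against Backhand: 0p + (-8)(1−p) = 8p − 8.
Setting these equal: −6p + 3 = 8p − 8 ⇒ −14p = -11 ⇒ p = 11/14, and the value is (-6)·(11/14) + 3 = -12/7.
For the receiver: with q = P(Forehand), equating Wide's and Body's payoffs gives −3q = 11q − 8 ⇒ q = 4/7.

-12/7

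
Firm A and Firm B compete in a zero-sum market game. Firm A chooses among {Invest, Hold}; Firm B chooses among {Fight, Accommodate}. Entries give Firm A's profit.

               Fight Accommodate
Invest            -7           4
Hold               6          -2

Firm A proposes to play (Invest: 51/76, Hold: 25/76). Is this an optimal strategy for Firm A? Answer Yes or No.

No

Against Fight this mix gives (51/76)·(-7) + (25/76)·6 = -207/76.
Against Accommodate this mix gives (51/76)·4 + (25/76)·(-2) = 77/38.
Firm B will play Fight, holding Firm A to -207/76. Shifting weight toward the row that does better against Fight would raise this floor (the equalizing mix achieves 10/19 against both Fight and Accommodate), so the proposed strategy is not optimal.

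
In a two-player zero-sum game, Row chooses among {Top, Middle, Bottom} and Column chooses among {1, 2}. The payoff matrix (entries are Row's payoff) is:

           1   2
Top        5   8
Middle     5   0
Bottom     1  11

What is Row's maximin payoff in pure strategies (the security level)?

Row minima: Top → 5, Middle → 0, Bottom → 1.
The best of these is 5.

5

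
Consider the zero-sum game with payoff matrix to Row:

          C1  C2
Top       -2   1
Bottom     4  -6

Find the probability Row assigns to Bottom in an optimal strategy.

Row minima: Top → -2, Bottom → -6; maximin = -2.
Column maxima: C1 → 4, C2 → 1; minimax = 1.
-2 ≠ 1, so there is no saddle point; optimal play is mixed.
Let Row play Top with probability p. Expected payoff against C1: (-2)p + 4(1−p) = −6p + 4; against C2: 1p + (-6)(1−p) = 7p − 6.
Setting these equal: −6p + 4 = 7p − 6 ⇒ −13p = -10 ⇒ p = 10/13, and the value is (-6)·(10/13) + 4 = -8/13.
For Column: with q = P(C1), equating Top's and Bottom's payoffs gives −3q + 1 = 10q − 6 ⇒ q = 7/13.

3/13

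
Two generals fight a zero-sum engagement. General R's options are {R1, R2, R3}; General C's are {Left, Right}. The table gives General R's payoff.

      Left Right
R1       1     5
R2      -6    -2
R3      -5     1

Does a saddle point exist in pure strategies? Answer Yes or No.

Yes

Row minima: R1 → 1, R2 → -6, R3 → -5; maximin = 1.
Column maxima: Left → 1, Right → 5; minimax = 1.
maximin = minimax = 1, so a saddle point exists.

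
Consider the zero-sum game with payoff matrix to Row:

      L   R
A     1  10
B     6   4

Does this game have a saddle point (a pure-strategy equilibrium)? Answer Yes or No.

Row minima: A → 1, B → 4; maximin = 4.
Column maxima: L → 6, R → 10; minimax = 6.
4 ≠ 6, so no pure-strategy equilibrium exists.

No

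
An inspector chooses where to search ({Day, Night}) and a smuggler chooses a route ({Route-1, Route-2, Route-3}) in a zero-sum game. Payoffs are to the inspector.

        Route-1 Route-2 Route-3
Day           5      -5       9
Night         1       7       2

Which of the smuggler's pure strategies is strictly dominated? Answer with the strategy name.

Route-1 holds the inspector's payoff strictly below Route-3 in every row: 5 < 9, 1 < 2.
So Route-3 is strictly dominated for the smuggler.

Route-3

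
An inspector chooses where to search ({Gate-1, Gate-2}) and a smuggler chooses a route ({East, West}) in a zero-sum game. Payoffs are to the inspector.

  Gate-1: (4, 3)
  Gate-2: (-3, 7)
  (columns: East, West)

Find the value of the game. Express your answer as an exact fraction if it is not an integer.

Row minima: Gate-1 → 3, Gate-2 → -3; maximin = 3.
Column maxima: East → 4, West → 7; minimax = 4.
3 ≠ 4, so there is no saddle point; optimal play is mixed.
Let the inspector play Gate-1 with probability p. Expected payoff against East: 4p + (-3)(1−p) = 7p − 3; against West: 3p + 7(1−p) = −4p + 7.
Setting these equal: 7p − 3 = −4p + 7 ⇒ 11p = 10 ⇒ p = 10/11, and the value is (7)·(10/11) − 3 = 37/11.
For the smuggler: with q = P(East), equating Gate-1's and Gate-2's payoffs gives q + 3 = −10q + 7 ⇒ q = 4/11.

37/11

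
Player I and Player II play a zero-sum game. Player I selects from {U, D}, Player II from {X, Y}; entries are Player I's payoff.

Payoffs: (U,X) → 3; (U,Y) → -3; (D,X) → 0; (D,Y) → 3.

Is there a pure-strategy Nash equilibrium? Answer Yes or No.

No

Row minima: U → -3, D → 0; maximin = 0.
Column maxima: X → 3, Y → 3; minimax = 3.
0 ≠ 3, so no pure-strategy equilibrium exists.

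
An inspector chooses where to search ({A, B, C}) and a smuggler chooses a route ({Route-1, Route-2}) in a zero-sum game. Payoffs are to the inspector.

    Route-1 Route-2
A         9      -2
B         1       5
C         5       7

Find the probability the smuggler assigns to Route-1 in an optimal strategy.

Row minima: A → -2, B → 1, C → 5; maximin = 5.
Column maxima: Route-1 → 9, Route-2 → 7; minimax = 7.
5 ≠ 7, so there is no saddle point; optimal play is mixed.
B is strictly dominated by C, so the inspector never plays it.
On the remaining 2×2 (A, C vs Route-1, Route-2):
Let the inspector play A with probability p. Expected payoff against Route-1: 9p + 5(1−p) = 4p + 5; against Route-2: (-2)p + 7(1−p) = −9p + 7.
Setting these equal: 4p + 5 = −9p + 7 ⇒ 13p = 2 ⇒ p = 2/13, and the value is (4)·(2/13) + 5 = 73/13.
For the smuggler: with q = P(Route-1), equating A's and C's payoffs gives 11q − 2 = −2q + 7 ⇒ q = 9/13.

9/13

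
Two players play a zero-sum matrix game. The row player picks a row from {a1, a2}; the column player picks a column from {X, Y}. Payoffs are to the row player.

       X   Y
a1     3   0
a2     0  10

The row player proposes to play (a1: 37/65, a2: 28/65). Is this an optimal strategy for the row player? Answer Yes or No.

Against X this mix gives (37/65)·3 + (28/65)·0 = 111/65.
Against Y this mix gives (37/65)·0 + (28/65)·10 = 56/13.
The column player will play X, holding the row player to 111/65. Shifting weight toward the row that does better against X would raise this floor (the equalizing mix achieves 30/13 against both X and Y), so the proposed strategy is not optimal.

No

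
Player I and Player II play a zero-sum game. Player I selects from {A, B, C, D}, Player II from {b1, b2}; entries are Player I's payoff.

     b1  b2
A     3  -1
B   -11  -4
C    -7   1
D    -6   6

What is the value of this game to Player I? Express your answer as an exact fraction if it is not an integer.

3/4

Row minima: A → -1, B → -11, C → -7, D → -6; maximin = -1.
Column maxima: b1 → 3, b2 → 6; minimax = 3.
-1 ≠ 3, so there is no saddle point; optimal play is mixed.
B is strictly dominated by A, so Player I never plays it.
C is strictly dominated by D, so Player I never plays it.
On the remaining 2×2 (A, D vs b1, b2):
Let Player I play A with probability p. Expected payoff against b1: 3p + (-6)(1−p) = 9p − 6; against b2: (-1)p + 6(1−p) = −7p + 6.
Setting these equal: 9p − 6 = −7p + 6 ⇒ 16p = 12 ⇒ p = 3/4, and the value is (9)·(3/4) − 6 = 3/4.
For Player II: with q = P(b1), equating A's and D's payoffs gives 4q − 1 = −12q + 6 ⇒ q = 7/16.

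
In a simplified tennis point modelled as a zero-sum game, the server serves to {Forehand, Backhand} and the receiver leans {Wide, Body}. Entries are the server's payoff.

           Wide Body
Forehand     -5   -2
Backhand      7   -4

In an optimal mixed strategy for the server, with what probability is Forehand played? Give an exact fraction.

Row minima: Forehand → -5, Backhand → -4; maximin = -4.
Column maxima: Wide → 7, Body → -2; minimax = -2.
-4 ≠ -2, so there is no saddle point; optimal play is mixed.
Let the server play Forehand with probability p. Expected payoff against Wide: (-5)p + 7(1−p) = −12p + 7; against Body: (-2)p + (-4)(1−p) = 2p − 4.
Setting these equal: −12p + 7 = 2p − 4 ⇒ −14p = -11 ⇒ p = 11/14, and the value is (-12)·(11/14) + 7 = -17/7.
For the receiver: with q = P(Wide), equating Forehand's and Backhand's payoffs gives −3q − 2 = 11q − 4 ⇒ q = 1/7.

11/14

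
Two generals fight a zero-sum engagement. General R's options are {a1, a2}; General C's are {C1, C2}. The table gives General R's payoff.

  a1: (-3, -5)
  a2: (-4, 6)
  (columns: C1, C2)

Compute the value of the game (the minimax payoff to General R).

Row minima: a1 → -5, a2 → -4; maximin = -4.
Column maxima: C1 → -3, C2 → 6; minimax = -3.
-4 ≠ -3, so there is no saddle point; optimal play is mixed.
Let General R play a1 with probability p. Expected payoff against C1: (-3)p + (-4)(1−p) = p − 4; against C2: (-5)p + 6(1−p) = −11p + 6.
Setting these equal: p − 4 = −11p + 6 ⇒ 12p = 10 ⇒ p = 5/6, and the value is (1)·(5/6) − 4 = -19/6.
For General C: with q = P(C1), equating a1's and a2's payoffs gives 2q − 5 = −10q + 6 ⇒ q = 11/12.

-19/6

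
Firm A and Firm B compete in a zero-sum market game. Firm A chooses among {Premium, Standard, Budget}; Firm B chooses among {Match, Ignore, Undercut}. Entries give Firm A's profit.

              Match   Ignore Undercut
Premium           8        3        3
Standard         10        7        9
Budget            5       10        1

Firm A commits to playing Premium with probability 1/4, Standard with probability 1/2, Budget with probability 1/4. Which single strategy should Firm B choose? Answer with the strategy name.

If Firm B plays Match, Firm A's expected payoff is (1/4)·8 + (1/2)·10 + (1/4)·5 = 33/4.
If Firm B plays Ignore, Firm A's expected payoff is (1/4)·3 + (1/2)·7 + (1/4)·10 = 27/4.
If Firm B plays Undercut, Firm A's expected payoff is (1/4)·3 + (1/2)·9 + (1/4)·1 = 11/2.
Firm B minimizes Firm A's payoff; the smallest is 11/2, so the best response is Undercut.

Undercut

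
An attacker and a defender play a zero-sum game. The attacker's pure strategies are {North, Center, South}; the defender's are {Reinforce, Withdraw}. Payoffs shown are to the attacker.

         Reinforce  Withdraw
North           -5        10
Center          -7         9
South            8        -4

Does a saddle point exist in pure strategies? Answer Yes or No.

No

Row minima: North → -5, Center → -7, South → -4; maximin = -4.
Column maxima: Reinforce → 8, Withdraw → 10; minimax = 8.
-4 ≠ 8, so no pure-strategy equilibrium exists.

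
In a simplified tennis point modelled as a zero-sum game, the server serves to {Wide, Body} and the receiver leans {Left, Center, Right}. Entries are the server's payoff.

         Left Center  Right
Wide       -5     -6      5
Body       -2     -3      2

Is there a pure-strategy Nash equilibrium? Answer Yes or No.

Row minima: Wide → -6, Body → -3; maximin = -3.
Column maxima: Left → -2, Center → -3, Right → 5; minimax = -3.
maximin = minimax = -3, so a saddle point exists.

Yes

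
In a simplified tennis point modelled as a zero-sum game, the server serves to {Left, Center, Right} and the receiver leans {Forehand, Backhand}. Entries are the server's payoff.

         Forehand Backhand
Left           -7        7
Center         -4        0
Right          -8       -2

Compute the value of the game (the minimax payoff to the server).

Row minima: Left → -7, Center → -4, Right → -8; maximin = -4.
Column maxima: Forehand → -4, Backhand → 7; minimax = -4.
Since maximin = minimax = -4, there is a saddle point and the value is -4.

-4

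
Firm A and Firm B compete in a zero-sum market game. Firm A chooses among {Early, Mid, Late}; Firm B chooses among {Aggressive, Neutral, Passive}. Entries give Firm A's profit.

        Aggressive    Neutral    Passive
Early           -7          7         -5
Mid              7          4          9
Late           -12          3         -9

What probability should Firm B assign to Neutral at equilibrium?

14/17

Row minima: Early → -7, Mid → 4, Late → -12; maximin = 4.
Column maxima: Aggressive → 7, Neutral → 7, Passive → 9; minimax = 7.
4 ≠ 7, so there is no saddle point; optimal play is mixed.
Late is strictly dominated by Early, so Firm A never plays it.
Passive is strictly dominated by Aggressive (it gives Firm A strictly more in every row), so Firm B never plays it.
On the remaining 2×2 (Early, Mid vs Aggressive, Neutral):
Let Firm A play Early with probability p. Expected payoff against Aggressive: (-7)p + 7(1−p) = −14p + 7; against Neutral: 7p + 4(1−p) = 3p + 4.
Setting these equal: −14p + 7 = 3p + 4 ⇒ −17p = -3 ⇒ p = 3/17, and the value is (-14)·(3/17) + 7 = 77/17.
For Firm B: with q = P(Aggressive), equating Early's and Mid's payoffs gives −14q + 7 = 3q + 4 ⇒ q = 3/17.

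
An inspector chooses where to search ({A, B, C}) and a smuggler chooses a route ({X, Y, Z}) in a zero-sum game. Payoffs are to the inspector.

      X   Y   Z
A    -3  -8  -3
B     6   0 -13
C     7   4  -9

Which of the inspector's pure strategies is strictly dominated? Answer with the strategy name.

C gives a strictly higher payoff than B against every column: 7 > 6, 4 > 0, -9 > -13.
So B is strictly dominated and the inspector never plays it.

B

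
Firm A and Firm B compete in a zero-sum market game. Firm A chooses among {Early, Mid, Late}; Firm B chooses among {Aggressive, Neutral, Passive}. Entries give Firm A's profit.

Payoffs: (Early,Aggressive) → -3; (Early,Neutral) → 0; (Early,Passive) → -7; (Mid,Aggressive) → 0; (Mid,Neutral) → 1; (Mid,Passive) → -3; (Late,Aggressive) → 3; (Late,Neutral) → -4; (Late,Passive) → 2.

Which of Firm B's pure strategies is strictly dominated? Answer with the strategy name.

Aggressive

Passive holds Firm A's payoff strictly below Aggressive in every row: -7 < -3, -3 < 0, 2 < 3.
So Aggressive is strictly dominated for Firm B.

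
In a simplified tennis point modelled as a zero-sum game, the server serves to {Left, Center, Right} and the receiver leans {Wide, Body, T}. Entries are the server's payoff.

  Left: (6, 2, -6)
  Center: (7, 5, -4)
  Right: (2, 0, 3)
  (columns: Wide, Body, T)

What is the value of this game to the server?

5/4

Row minima: Left → -6, Center → -4, Right → 0; maximin = 0.
Column maxima: Wide → 7, Body → 5, T → 3; minimax = 3.
0 ≠ 3, so there is no saddle point; optimal play is mixed.
Left is strictly dominated by Center, so the server never plays it.
Wide is strictly dominated by Body (it gives the server strictly more in every row), so the receiver never plays it.
On the remaining 2×2 (Center, Right vs Body, T):
Let the server play Center with probability p. Expected payoff against Body: 5p + 0(1−p) = 5p; against T: (-4)p + 3(1−p) = −7p + 3.
Setting these equal: 5p = −7p + 3 ⇒ 12p = 3 ⇒ p = 1/4, and the value is (5)·(1/4) = 5/4.
For the receiver: with q = P(Body), equating Center's and Right's payoffs gives 9q − 4 = −3q + 3 ⇒ q = 7/12.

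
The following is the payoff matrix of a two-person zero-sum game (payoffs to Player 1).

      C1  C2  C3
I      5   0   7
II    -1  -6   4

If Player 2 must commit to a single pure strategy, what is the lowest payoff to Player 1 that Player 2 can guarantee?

0

Column maxima: C1 → 5, C2 → 0, C3 → 7.
The smallest of these is 0.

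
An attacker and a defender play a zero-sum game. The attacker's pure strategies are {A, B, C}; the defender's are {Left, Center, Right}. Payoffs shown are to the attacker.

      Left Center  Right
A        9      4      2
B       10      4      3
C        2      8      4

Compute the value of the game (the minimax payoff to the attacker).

34/9

Row minima: A → 2, B → 3, C → 2; maximin = 3.
Column maxima: Left → 10, Center → 8, Right → 4; minimax = 4.
3 ≠ 4, so there is no saddle point; optimal play is mixed.
Center is strictly dominated by Right (it gives the attacker strictly more in every row), so the defender never plays it.
With Center eliminated, A is strictly dominated by B (B gives the attacker strictly more in every remaining column), so the attacker never plays it.
On the remaining 2×2 (B, C vs Left, Right):
Let the attacker play B with probability p. Expected payoff against Left: 10p + 2(1−p) = 8p + 2; against Right: 3p + 4(1−p) = −p + 4.
Setting these equal: 8p + 2 = −p + 4 ⇒ 9p = 2 ⇒ p = 2/9, and the value is (8)·(2/9) + 2 = 34/9.
For the defender: with q = P(Left), equating B's and C's payoffs gives 7q + 3 = −2q + 4 ⇒ q = 1/9.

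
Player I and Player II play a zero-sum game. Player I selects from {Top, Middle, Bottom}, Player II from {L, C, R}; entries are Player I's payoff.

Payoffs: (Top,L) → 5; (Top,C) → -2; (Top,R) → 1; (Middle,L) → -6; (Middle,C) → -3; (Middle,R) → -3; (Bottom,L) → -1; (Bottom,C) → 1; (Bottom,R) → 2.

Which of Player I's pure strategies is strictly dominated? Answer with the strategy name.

Top gives a strictly higher payoff than Middle against every column: 5 > -6, -2 > -3, 1 > -3.
So Middle is strictly dominated and Player I never plays it.

Middle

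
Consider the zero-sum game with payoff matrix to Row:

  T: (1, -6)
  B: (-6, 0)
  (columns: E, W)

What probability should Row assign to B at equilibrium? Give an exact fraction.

7/13

Row minima: T → -6, B → -6; maximin = -6.
Column maxima: E → 1, W → 0; minimax = 0.
-6 ≠ 0, so there is no saddle point; optimal play is mixed.
Let Row play T with probability p. Expected payoff against E: 1p + (-6)(1−p) = 7p − 6; against W: (-6)p + 0(1−p) = −6p.
Setting these equal: 7p − 6 = −6p ⇒ 13p = 6 ⇒ p = 6/13, and the value is (7)·(6/13) − 6 = -36/13.
For Column: with q = P(E), equating T's and B's payoffs gives 7q − 6 = −6q ⇒ q = 6/13.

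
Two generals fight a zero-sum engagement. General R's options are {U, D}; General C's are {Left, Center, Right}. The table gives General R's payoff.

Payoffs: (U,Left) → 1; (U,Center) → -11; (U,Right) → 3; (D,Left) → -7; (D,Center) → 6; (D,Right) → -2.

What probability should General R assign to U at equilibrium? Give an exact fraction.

Row minima: U → -11, D → -7; maximin = -7.
Column maxima: Left → 1, Center → 6, Right → 3; minimax = 1.
-7 ≠ 1, so there is no saddle point; optimal play is mixed.
Right is strictly dominated by Left (it gives General R strictly more in every row), so General C never plays it.
On the remaining 2×2 (U, D vs Left, Center):
Let General R play U with probability p. Expected payoff against Left: 1p + (-7)(1−p) = 8p − 7; against Center: (-11)p + 6(1−p) = −17p + 6.
Setting these equal: 8p − 7 = −17p + 6 ⇒ 25p = 13 ⇒ p = 13/25, and the value is (8)·(13/25) − 7 = -71/25.
For General C: with q = P(Left), equating U's and D's payoffs gives 12q − 11 = −13q + 6 ⇒ q = 17/25.

13/25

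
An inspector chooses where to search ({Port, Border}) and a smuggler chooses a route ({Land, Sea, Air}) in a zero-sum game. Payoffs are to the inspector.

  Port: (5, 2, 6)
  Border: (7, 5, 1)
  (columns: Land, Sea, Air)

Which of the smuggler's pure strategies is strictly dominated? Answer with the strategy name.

Sea holds the inspector's payoff strictly below Land in every row: 2 < 5, 5 < 7.
So Land is strictly dominated for the smuggler.

Land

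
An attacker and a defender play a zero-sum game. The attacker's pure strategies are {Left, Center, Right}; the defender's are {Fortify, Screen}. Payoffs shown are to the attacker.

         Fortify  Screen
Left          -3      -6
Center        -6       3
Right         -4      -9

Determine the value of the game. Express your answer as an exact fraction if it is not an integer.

Row minima: Left → -6, Center → -6, Right → -9; maximin = -6.
Column maxima: Fortify → -3, Screen → 3; minimax = -3.
-6 ≠ -3, so there is no saddle point; optimal play is mixed.
Right is strictly dominated by Left, so the attacker never plays it.
On the remaining 2×2 (Left, Center vs Fortify, Screen):
Let the attacker play Left with probability p. Expected payoff against Fortify: (-3)p + (-6)(1−p) = 3p − 6; against Screen: (-6)p + 3(1−p) = −9p + 3.
Setting these equal: 3p − 6 = −9p + 3 ⇒ 12p = 9 ⇒ p = 3/4, and the value is (3)·(3/4) − 6 = -15/4.
For the defender: with q = P(Fortify), equating Left's and Center's payoffs gives 3q − 6 = −9q + 3 ⇒ q = 3/4.

-15/4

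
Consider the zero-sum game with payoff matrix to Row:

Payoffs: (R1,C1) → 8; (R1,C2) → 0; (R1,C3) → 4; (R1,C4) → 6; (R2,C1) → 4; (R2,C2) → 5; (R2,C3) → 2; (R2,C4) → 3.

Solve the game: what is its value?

20/7

Row minima: R1 → 0, R2 → 2; maximin = 2.
Column maxima: C1 → 8, C2 → 5, C3 → 4, C4 → 6; minimax = 4.
2 ≠ 4, so there is no saddle point; optimal play is mixed.
C1 is strictly dominated by C3 (it gives Row strictly more in every row), so Column never plays it.
C4 is strictly dominated by C3 (it gives Row strictly more in every row), so Column never plays it.
On the remaining 2×2 (R1, R2 vs C2, C3):
Let Row play R1 with probability p. Expected payoff against C2: 0p + 5(1−p) = −5p + 5; against C3: 4p + 2(1−p) = 2p + 2.
Setting these equal: −5p + 5 = 2p + 2 ⇒ −7p = -3 ⇒ p = 3/7, and the value is (-5)·(3/7) + 5 = 20/7.
For Column: with q = P(C2), equating R1's and R2's payoffs gives −4q + 4 = 3q + 2 ⇒ q = 2/7.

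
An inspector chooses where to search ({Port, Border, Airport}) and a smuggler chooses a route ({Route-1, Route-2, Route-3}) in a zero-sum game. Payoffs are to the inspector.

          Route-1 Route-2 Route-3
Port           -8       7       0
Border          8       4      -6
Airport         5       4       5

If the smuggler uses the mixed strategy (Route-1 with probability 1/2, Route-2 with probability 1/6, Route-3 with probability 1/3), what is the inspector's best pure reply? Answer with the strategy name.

Expected payoff of Port: (1/2)·(-8) + (1/6)·7 + (1/3)·0 = -17/6.
Expected payoff of Border: (1/2)·8 + (1/6)·4 + (1/3)·(-6) = 8/3.
Expected payoff of Airport: (1/2)·5 + (1/6)·4 + (1/3)·5 = 29/6.
The largest is 29/6, so the inspector's best response is Airport.

Airport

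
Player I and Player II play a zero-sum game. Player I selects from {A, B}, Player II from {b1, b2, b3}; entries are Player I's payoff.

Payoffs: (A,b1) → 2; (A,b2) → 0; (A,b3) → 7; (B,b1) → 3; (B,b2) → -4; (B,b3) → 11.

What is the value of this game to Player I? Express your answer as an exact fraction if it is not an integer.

Row minima: A → 0, B → -4; maximin = 0.
Column maxima: b1 → 3, b2 → 0, b3 → 11; minimax = 0.
Since maximin = minimax = 0, there is a saddle point and the value is 0.

0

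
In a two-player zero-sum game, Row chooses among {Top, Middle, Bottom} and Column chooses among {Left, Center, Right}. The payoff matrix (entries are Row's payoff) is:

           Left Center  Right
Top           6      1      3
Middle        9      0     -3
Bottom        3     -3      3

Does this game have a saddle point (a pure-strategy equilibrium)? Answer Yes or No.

Row minima: Top → 1, Middle → -3, Bottom → -3; maximin = 1.
Column maxima: Left → 9, Center → 1, Right → 3; minimax = 1.
maximin = minimax = 1, so a saddle point exists.

Yes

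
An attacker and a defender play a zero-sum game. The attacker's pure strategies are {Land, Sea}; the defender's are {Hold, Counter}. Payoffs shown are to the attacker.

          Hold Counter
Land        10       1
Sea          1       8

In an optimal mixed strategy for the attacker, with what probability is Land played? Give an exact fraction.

Row minima: Land → 1, Sea → 1; maximin = 1.
Column maxima: Hold → 10, Counter → 8; minimax = 8.
1 ≠ 8, so there is no saddle point; optimal play is mixed.
Let the attacker play Land with probability p. Expected payoff against Hold: 10p + 1(1−p) = 9p + 1; against Counter: 1p + 8(1−p) = −7p + 8.
Setting these equal: 9p + 1 = −7p + 8 ⇒ 16p = 7 ⇒ p = 7/16, and the value is (9)·(7/16) + 1 = 79/16.
For the defender: with q = P(Hold), equating Land's and Sea's payoffs gives 9q + 1 = −7q + 8 ⇒ q = 7/16.

7/16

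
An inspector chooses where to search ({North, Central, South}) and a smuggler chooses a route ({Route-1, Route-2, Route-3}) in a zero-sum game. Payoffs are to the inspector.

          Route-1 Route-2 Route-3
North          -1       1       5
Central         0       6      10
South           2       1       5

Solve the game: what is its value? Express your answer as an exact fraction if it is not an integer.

12/7

Row minima: North → -1, Central → 0, South → 1; maximin = 1.
Column maxima: Route-1 → 2, Route-2 → 6, Route-3 → 10; minimax = 2.
1 ≠ 2, so there is no saddle point; optimal play is mixed.
North is strictly dominated by Central, so the inspector never plays it.
Route-3 is strictly dominated by Route-1 (it gives the inspector strictly more in every row), so the smuggler never plays it.
On the remaining 2×2 (Central, South vs Route-1, Route-2):
Let the inspector play Central with probability p. Expected payoff against Route-1: 0p + 2(1−p) = −2p + 2; against Route-2: 6p + 1(1−p) = 5p + 1.
Setting these equal: −2p + 2 = 5p + 1 ⇒ −7p = -1 ⇒ p = 1/7, and the value is (-2)·(1/7) + 2 = 12/7.
For the smuggler: with q = P(Route-1), equating Central's and South's payoffs gives −6q + 6 = q + 1 ⇒ q = 5/7.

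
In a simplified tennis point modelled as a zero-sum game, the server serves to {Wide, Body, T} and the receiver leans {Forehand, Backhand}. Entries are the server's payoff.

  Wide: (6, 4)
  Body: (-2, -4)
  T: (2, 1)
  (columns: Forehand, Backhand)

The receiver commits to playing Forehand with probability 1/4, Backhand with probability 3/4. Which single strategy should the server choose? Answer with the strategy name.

Wide

Expected payoff of Wide: (1/4)·6 + (3/4)·4 = 9/2.
Expected payoff of Body: (1/4)·(-2) + (3/4)·(-4) = -7/2.
Expected payoff of T: (1/4)·2 + (3/4)·1 = 5/4.
The largest is 9/2, so the server's best response is Wide.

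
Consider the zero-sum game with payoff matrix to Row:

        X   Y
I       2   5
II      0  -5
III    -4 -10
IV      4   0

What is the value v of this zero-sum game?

20/7

Row minima: I → 2, II → -5, III → -10, IV → 0; maximin = 2.
Column maxima: X → 4, Y → 5; minimax = 4.
2 ≠ 4, so there is no saddle point; optimal play is mixed.
II is strictly dominated by I, so Row never plays it.
III is strictly dominated by I, so Row never plays it.
On the remaining 2×2 (I, IV vs X, Y):
Let Row play I with probability p. Expected payoff against X: 2p + 4(1−p) = −2p + 4; against Y: 5p + 0(1−p) = 5p.
Setting these equal: −2p + 4 = 5p ⇒ −7p = -4 ⇒ p = 4/7, and the value is (-2)·(4/7) + 4 = 20/7.
For Column: with q = P(X), equating I's and IV's payoffs gives −3q + 5 = 4q ⇒ q = 5/7.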